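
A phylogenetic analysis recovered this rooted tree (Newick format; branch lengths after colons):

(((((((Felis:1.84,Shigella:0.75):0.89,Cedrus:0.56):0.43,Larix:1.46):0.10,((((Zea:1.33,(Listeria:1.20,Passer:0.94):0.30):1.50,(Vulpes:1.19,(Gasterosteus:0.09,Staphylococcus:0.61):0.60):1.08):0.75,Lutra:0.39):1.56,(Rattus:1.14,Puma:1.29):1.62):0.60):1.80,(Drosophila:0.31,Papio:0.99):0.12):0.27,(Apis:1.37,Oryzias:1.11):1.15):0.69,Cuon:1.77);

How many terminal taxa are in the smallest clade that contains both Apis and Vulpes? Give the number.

17

The MRCA of Apis and Vulpes is the node subtending ((((((Felis,Shigella),Cedrus),Larix),((((Zea,(Listeria,Passer)),(Vulpes,(Gasterosteus,Staphylococcus))),Lutra),(Rattus,Puma))),(Drosophila,Papio)),(Apis,Oryzias)).
That clade contains 17 terminal taxa: Apis, Cedrus, Drosophila, Felis, Gasterosteus, Larix, Listeria, Lutra, Oryzias, Papio, Passer, Puma, Rattus, Shigella, Staphylococcus, Vulpes, Zea.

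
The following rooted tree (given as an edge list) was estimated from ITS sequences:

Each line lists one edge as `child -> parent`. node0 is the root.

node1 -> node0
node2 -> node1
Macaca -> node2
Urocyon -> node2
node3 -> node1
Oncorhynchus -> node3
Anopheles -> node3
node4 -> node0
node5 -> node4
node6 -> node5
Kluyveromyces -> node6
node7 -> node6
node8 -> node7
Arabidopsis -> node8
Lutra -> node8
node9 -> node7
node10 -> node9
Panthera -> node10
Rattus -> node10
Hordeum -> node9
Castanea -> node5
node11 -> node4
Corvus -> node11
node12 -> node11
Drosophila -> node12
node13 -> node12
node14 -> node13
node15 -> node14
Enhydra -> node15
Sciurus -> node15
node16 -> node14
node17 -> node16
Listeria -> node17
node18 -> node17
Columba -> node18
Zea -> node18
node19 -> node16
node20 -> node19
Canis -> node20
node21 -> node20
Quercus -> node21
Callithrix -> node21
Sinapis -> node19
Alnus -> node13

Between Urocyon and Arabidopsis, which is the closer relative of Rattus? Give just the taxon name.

Arabidopsis

The MRCA of Rattus and Arabidopsis subtends ((Arabidopsis,Lutra),((Panthera,Rattus),Hordeum)) (5 taxa).
The MRCA of Rattus and Urocyon is the root, subtending the entire tree (23 taxa).
The first is nested inside the second, so Rattus shares a more recent common ancestor with Arabidopsis.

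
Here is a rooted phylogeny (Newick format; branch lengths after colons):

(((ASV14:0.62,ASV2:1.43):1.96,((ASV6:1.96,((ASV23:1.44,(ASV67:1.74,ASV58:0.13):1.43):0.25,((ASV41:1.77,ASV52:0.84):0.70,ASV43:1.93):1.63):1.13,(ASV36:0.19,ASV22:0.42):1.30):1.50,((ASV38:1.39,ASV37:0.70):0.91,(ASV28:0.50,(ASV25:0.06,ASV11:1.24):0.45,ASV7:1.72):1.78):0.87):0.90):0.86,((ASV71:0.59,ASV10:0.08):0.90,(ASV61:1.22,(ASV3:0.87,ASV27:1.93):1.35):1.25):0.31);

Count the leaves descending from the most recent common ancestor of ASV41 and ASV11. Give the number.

The MRCA of ASV41 and ASV11 is the node subtending ((ASV6,((ASV23,(ASV67,ASV58)),((ASV41,ASV52),ASV43)),(ASV36,ASV22)),((ASV38,ASV37),(ASV28,(ASV25,ASV11),ASV7))).
That clade contains 15 terminal taxa: ASV11, ASV22, ASV23, ASV25, ASV28, ASV36, ASV37, ASV38, ASV41, ASV43, ASV52, ASV58, ASV6, ASV67, ASV7.

15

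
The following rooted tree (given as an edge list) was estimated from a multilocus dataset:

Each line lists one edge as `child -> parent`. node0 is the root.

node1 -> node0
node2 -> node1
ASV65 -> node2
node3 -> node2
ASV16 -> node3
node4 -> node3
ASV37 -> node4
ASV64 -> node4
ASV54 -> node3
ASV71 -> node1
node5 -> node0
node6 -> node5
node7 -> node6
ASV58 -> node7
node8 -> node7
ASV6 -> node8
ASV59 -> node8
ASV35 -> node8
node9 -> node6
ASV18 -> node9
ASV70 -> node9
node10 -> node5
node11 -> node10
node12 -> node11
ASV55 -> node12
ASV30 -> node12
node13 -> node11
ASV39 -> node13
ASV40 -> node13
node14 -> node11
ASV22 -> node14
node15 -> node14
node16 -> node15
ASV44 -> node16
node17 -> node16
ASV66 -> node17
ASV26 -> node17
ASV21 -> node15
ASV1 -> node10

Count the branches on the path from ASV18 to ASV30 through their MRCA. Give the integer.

7

The MRCA of ASV18 and ASV30 is the node subtending (((ASV58,(ASV6,ASV59,ASV35)),(ASV18,ASV70)),(((ASV55,ASV30),(ASV39,ASV40),(ASV22,((ASV44,(ASV66,ASV26)),ASV21))),ASV1)).
From ASV18 up to that node: 3 branches. From ASV30 up to the same node: 4 branches. Total: 3 + 4 = 7.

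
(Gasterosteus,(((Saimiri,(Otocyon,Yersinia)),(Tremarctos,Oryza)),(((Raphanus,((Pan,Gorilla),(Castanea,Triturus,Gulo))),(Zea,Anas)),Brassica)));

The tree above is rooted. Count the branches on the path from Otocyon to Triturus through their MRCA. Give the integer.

10

The MRCA of Otocyon and Triturus is the node subtending (((Saimiri,(Otocyon,Yersinia)),(Tremarctos,Oryza)),(((Raphanus,((Pan,Gorilla),(Castanea,Triturus,Gulo))),(Zea,Anas)),Brassica)).
From Otocyon up to that node: 4 branches. From Triturus up to the same node: 6 branches. Total: 4 + 6 = 10.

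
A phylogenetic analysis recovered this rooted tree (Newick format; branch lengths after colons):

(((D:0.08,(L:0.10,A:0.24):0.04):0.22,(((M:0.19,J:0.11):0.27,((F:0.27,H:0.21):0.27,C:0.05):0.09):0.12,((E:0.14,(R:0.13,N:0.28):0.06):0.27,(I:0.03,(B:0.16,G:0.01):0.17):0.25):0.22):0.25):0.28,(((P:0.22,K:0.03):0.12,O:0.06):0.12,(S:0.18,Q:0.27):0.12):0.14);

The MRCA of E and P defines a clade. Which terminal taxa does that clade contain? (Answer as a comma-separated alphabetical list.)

A, B, C, D, E, F, G, H, I, J, K, L, M, N, O, P, Q, R, S

Tracing E: it sits inside (E,(R,N)).
Tracing P: it sits inside (P,K).
The smallest clade enclosing both is the whole tree (their MRCA is the root), so the answer is all 19 tips in alphabetical order.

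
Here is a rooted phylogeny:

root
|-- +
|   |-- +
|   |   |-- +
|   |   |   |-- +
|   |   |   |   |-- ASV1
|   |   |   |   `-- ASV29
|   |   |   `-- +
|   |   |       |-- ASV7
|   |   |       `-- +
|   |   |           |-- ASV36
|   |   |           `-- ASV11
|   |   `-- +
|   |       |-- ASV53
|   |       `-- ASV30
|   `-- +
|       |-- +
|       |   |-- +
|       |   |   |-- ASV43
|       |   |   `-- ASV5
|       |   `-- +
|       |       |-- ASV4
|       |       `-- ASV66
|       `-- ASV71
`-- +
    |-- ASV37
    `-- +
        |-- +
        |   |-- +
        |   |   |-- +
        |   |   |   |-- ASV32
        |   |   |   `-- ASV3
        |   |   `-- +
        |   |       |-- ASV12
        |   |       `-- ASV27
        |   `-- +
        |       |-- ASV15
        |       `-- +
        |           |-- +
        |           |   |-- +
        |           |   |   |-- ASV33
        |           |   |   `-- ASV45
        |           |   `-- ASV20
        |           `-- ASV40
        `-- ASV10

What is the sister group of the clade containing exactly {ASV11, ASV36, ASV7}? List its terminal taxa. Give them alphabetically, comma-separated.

The clade containing exactly {ASV11, ASV36, ASV7} attaches to the tree at the node subtending ((ASV1,ASV29),(ASV7,(ASV36,ASV11))).
The other lineage descending from that same node — the sister group — is (ASV1,ASV29); its 2 tips in alphabetical order are the answer.

ASV1, ASV29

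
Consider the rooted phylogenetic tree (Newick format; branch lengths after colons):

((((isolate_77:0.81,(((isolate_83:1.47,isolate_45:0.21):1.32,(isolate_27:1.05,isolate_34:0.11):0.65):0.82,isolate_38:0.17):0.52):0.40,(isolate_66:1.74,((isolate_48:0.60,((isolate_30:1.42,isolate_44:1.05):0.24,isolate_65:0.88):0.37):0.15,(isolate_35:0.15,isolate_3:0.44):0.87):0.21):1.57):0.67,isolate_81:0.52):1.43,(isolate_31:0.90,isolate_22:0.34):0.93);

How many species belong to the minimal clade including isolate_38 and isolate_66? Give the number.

The MRCA of isolate_38 and isolate_66 is the node subtending ((isolate_77,(((isolate_83,isolate_45),(isolate_27,isolate_34)),isolate_38)),(isolate_66,((isolate_48,((isolate_30,isolate_44),isolate_65)),(isolate_35,isolate_3)))).
That clade contains 13 terminal taxa: isolate_27, isolate_3, isolate_30, isolate_34, isolate_35, isolate_38, isolate_44, isolate_45, isolate_48, isolate_65, isolate_66, isolate_77, isolate_83.

13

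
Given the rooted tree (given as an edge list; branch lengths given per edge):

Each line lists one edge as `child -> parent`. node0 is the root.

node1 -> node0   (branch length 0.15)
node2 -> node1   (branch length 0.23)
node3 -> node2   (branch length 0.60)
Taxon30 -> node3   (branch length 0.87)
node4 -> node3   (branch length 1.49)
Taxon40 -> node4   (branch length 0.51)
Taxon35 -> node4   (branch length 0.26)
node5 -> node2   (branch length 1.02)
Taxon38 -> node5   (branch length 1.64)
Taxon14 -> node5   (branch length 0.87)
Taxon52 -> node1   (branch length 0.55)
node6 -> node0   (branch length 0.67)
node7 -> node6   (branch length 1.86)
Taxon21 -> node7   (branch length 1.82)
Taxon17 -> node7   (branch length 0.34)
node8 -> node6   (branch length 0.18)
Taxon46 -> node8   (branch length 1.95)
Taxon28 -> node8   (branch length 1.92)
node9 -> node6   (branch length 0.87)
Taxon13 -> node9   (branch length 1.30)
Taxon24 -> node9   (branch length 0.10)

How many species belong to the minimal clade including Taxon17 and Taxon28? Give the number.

6

The MRCA of Taxon17 and Taxon28 is the node subtending ((Taxon21,Taxon17),(Taxon46,Taxon28),(Taxon13,Taxon24)).
That clade contains 6 terminal taxa: Taxon13, Taxon17, Taxon21, Taxon24, Taxon28, Taxon46.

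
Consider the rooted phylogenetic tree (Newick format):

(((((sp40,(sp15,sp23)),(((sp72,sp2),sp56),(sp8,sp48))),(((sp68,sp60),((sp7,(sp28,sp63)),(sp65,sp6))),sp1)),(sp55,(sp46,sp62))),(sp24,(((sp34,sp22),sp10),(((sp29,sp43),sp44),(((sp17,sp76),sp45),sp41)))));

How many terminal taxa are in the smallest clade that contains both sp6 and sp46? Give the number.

19

The MRCA of sp6 and sp46 is the node subtending ((((sp40,(sp15,sp23)),(((sp72,sp2),sp56),(sp8,sp48))),(((sp68,sp60),((sp7,(sp28,sp63)),(sp65,sp6))),sp1)),(sp55,(sp46,sp62))).
That clade contains 19 terminal taxa: sp1, sp15, sp2, sp23, sp28, sp40, sp46, sp48, sp55, sp56, sp6, sp60, sp62, sp63, sp65, sp68, sp7, sp72, sp8.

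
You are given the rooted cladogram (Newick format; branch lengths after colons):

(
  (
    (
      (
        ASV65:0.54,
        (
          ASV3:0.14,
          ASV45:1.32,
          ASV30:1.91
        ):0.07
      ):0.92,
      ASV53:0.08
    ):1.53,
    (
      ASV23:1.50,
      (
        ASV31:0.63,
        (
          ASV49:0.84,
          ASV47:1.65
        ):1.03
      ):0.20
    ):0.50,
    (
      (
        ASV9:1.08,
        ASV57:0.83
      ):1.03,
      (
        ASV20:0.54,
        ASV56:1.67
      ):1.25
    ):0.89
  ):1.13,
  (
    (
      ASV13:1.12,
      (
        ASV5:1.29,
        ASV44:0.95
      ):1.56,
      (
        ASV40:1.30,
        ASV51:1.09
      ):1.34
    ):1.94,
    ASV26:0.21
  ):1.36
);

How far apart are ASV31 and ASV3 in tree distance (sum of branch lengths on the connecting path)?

The path runs ASV31 → … → MRCA → … → ASV3; the MRCA is the node subtending (((ASV65,(ASV3,ASV45,ASV30)),ASV53),(ASV23,(ASV31,(ASV49,ASV47))),((ASV9,ASV57),(ASV20,ASV56))).
Branch lengths along that path: 0.63 + 0.20 + 0.50 + 1.53 + 0.92 + 0.07 + 0.14 = 3.99.

3.99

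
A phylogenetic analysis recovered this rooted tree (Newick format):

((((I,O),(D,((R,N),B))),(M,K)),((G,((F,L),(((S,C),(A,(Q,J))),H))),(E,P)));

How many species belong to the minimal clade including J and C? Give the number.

5

The MRCA of J and C is the node subtending ((S,C),(A,(Q,J))).
That clade contains 5 terminal taxa: A, C, J, Q, S.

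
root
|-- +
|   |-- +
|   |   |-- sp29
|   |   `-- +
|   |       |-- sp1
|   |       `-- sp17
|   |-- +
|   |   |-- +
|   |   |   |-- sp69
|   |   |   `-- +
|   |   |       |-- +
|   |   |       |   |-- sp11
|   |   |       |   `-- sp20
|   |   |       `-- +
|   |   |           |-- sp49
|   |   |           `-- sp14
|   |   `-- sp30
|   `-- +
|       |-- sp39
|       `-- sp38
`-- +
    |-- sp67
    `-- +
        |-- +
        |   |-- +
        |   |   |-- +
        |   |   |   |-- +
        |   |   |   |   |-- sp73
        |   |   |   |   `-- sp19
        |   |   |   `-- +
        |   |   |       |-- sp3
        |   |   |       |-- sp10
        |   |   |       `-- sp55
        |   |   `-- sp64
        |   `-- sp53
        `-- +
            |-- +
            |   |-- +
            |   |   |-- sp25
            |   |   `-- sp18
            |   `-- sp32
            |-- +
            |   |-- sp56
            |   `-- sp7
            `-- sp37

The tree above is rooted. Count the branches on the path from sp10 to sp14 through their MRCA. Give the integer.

13

The MRCA of sp10 and sp14 is the root of the tree.
From sp10 up to that node: 7 branches. From sp14 up to the same node: 6 branches. Total: 7 + 6 = 13.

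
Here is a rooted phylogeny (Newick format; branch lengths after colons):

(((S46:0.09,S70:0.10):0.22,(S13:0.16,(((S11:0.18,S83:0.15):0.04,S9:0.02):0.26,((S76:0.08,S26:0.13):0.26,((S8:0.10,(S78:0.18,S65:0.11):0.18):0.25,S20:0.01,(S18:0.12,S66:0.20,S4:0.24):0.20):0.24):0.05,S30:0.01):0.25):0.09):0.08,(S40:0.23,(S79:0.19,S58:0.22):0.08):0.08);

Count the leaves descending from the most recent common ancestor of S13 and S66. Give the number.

The MRCA of S13 and S66 is the node subtending (S13,(((S11,S83),S9),((S76,S26),((S8,(S78,S65)),S20,(S18,S66,S4))),S30)).
That clade contains 14 terminal taxa: S11, S13, S18, S20, S26, S30, S4, S65, S66, S76, S78, S8, S83, S9.

14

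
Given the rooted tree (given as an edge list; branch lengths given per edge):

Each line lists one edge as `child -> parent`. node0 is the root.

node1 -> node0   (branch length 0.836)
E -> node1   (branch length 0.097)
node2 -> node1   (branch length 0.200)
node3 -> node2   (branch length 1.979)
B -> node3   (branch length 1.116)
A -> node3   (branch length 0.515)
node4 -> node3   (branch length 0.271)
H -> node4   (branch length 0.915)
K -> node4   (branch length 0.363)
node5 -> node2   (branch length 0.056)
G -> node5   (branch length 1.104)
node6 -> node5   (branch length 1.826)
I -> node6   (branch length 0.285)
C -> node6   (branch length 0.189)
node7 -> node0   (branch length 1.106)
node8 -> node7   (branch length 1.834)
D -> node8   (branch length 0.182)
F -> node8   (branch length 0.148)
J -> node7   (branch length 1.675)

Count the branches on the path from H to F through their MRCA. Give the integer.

The MRCA of H and F is the root of the tree.
From H up to that node: 5 branches. From F up to the same node: 3 branches. Total: 5 + 3 = 8.

8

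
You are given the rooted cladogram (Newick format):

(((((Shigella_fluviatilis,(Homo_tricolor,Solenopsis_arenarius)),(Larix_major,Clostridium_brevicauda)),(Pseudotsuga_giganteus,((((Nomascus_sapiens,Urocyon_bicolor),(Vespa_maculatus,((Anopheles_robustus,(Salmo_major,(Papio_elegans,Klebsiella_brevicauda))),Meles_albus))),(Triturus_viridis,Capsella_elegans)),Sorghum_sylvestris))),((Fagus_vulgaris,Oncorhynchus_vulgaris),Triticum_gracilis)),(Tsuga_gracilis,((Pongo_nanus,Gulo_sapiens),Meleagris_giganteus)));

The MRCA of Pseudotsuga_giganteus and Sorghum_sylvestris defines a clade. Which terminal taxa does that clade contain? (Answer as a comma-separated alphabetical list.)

Tracing Pseudotsuga_giganteus: it sits inside (Pseudotsuga_giganteus,((((Nomascus_sapiens,Urocyon_bicolor),(Vespa_maculatus,((Anopheles_robustus,(Salmo_major,(Papio_elegans,Klebsiella_brevicauda))),Meles_albus))),(Triturus_viridis,Capsella_elegans)),Sorghum_sylvestris)).
Tracing Sorghum_sylvestris: it sits inside ((((Nomascus_sapiens,Urocyon_bicolor),(Vespa_maculatus,((Anopheles_robustus,(Salmo_major,(Papio_elegans,Klebsiella_brevicauda))),Meles_albus))),(Triturus_viridis,Capsella_elegans)),Sorghum_sylvestris).
The smallest clade enclosing both is (Pseudotsuga_giganteus,((((Nomascus_sapiens,Urocyon_bicolor),(Vespa_maculatus,((Anopheles_robustus,(Salmo_major,(Papio_elegans,Klebsiella_brevicauda))),Meles_albus))),(Triturus_viridis,Capsella_elegans)),Sorghum_sylvestris)); the answer is its 12 terminal taxa in alphabetical order.

Anopheles_robustus, Capsella_elegans, Klebsiella_brevicauda, Meles_albus, Nomascus_sapiens, Papio_elegans, Pseudotsuga_giganteus, Salmo_major, Sorghum_sylvestris, Triturus_viridis, Urocyon_bicolor, Vespa_maculatus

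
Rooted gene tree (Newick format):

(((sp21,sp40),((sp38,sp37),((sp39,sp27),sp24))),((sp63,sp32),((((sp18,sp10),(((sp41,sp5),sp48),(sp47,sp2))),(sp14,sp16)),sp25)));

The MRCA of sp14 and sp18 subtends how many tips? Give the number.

The MRCA of sp14 and sp18 is the node subtending (((sp18,sp10),(((sp41,sp5),sp48),(sp47,sp2))),(sp14,sp16)).
That clade contains 9 terminal taxa: sp10, sp14, sp16, sp18, sp2, sp41, sp47, sp48, sp5.

9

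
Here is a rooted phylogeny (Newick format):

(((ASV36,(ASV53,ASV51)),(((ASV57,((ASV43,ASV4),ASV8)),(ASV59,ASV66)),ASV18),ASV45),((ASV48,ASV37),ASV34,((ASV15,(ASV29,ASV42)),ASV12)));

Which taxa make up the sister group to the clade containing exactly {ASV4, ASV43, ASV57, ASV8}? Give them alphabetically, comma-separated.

The clade containing exactly {ASV4, ASV43, ASV57, ASV8} attaches to the tree at the node subtending ((ASV57,((ASV43,ASV4),ASV8)),(ASV59,ASV66)).
The other lineage descending from that same node — the sister group — is (ASV59,ASV66); its 2 tips in alphabetical order are the answer.

ASV59, ASV66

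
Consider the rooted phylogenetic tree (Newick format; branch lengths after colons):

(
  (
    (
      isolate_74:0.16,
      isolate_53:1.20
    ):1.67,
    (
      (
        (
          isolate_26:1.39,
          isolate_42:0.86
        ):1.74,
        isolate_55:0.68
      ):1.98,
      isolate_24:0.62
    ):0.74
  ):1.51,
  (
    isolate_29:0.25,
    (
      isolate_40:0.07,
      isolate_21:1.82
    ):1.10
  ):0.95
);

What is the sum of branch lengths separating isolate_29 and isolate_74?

The path runs isolate_29 → … → MRCA → … → isolate_74; the MRCA is the root of the tree.
Branch lengths along that path: 0.25 + 0.95 + 1.51 + 1.67 + 0.16 = 4.54.

4.54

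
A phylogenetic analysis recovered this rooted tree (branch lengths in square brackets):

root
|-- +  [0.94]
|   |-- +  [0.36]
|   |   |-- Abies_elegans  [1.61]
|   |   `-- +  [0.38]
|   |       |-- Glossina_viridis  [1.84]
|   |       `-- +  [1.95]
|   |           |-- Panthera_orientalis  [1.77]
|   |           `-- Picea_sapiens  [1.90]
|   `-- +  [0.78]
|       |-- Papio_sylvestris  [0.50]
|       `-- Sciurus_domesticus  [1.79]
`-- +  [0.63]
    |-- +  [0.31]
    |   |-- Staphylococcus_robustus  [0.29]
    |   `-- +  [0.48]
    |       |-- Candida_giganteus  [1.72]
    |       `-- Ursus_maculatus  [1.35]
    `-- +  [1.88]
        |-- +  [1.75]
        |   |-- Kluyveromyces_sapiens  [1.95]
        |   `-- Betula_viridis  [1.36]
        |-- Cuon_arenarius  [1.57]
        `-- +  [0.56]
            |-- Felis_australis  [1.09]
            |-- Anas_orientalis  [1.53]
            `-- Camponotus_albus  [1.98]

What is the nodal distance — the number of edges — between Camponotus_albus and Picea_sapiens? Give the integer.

9

The MRCA of Camponotus_albus and Picea_sapiens is the root of the tree.
From Camponotus_albus up to that node: 4 branches. From Picea_sapiens up to the same node: 5 branches. Total: 4 + 5 = 9.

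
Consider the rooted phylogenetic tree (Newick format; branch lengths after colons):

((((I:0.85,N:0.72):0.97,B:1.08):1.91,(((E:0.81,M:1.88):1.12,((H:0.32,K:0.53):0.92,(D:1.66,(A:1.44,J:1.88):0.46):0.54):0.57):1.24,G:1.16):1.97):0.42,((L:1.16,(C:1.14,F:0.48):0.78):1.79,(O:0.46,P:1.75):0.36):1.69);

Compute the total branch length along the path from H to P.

9.24

The path runs H → … → MRCA → … → P; the MRCA is the root of the tree.
Branch lengths along that path: 0.32 + 0.92 + 0.57 + 1.24 + 1.97 + 0.42 + 1.69 + 0.36 + 1.75 = 9.24.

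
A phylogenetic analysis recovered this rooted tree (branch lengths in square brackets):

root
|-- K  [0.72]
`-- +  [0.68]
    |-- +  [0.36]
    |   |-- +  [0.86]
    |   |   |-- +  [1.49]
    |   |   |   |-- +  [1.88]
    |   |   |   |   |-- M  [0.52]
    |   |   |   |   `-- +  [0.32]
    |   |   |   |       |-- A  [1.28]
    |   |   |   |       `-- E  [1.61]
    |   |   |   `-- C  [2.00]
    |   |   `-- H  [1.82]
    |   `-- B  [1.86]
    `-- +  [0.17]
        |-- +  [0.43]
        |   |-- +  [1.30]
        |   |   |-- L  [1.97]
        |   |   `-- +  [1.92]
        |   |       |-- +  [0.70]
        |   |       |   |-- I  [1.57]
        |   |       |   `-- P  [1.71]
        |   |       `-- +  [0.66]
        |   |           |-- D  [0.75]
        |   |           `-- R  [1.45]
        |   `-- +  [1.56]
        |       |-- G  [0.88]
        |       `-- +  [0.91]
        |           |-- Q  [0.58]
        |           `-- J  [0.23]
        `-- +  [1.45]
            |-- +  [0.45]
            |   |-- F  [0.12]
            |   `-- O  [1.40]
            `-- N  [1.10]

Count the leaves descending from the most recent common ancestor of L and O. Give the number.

11

The MRCA of L and O is the node subtending (((L,((I,P),(D,R))),(G,(Q,J))),((F,O),N)).
That clade contains 11 terminal taxa: D, F, G, I, J, L, N, O, P, Q, R.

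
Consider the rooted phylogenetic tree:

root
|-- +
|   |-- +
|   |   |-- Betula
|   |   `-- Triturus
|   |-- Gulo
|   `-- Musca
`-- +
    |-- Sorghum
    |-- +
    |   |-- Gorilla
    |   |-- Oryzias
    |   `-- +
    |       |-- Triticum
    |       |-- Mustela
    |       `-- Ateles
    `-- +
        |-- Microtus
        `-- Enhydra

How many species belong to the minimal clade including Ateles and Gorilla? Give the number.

The MRCA of Ateles and Gorilla is the node subtending (Gorilla,Oryzias,(Triticum,Mustela,Ateles)).
That clade contains 5 terminal taxa: Ateles, Gorilla, Mustela, Oryzias, Triticum.

5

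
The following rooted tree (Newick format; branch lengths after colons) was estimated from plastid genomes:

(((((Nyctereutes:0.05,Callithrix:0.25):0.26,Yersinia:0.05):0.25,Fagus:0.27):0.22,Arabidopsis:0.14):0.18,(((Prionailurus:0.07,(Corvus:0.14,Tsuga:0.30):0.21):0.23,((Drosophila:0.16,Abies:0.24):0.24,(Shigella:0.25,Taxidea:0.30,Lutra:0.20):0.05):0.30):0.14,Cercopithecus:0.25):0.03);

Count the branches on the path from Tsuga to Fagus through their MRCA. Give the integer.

The MRCA of Tsuga and Fagus is the root of the tree.
From Tsuga up to that node: 5 branches. From Fagus up to the same node: 3 branches. Total: 5 + 3 = 8.

8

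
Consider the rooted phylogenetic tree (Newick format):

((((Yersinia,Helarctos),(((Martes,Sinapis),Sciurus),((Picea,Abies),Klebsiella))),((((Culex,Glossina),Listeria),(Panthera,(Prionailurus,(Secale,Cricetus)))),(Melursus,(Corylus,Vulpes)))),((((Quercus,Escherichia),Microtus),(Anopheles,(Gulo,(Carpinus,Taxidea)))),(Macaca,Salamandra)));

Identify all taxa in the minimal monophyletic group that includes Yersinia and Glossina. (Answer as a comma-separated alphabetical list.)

Tracing Yersinia: it sits inside (Yersinia,Helarctos).
Tracing Glossina: it sits inside (Culex,Glossina).
The smallest clade enclosing both is (((Yersinia,Helarctos),(((Martes,Sinapis),Sciurus),((Picea,Abies),Klebsiella))),((((Culex,Glossina),Listeria),(Panthera,(Prionailurus,(Secale,Cricetus)))),(Melursus,(Corylus,Vulpes)))); the answer is its 18 terminal taxa in alphabetical order.

Abies, Corylus, Cricetus, Culex, Glossina, Helarctos, Klebsiella, Listeria, Martes, Melursus, Panthera, Picea, Prionailurus, Sciurus, Secale, Sinapis, Vulpes, Yersinia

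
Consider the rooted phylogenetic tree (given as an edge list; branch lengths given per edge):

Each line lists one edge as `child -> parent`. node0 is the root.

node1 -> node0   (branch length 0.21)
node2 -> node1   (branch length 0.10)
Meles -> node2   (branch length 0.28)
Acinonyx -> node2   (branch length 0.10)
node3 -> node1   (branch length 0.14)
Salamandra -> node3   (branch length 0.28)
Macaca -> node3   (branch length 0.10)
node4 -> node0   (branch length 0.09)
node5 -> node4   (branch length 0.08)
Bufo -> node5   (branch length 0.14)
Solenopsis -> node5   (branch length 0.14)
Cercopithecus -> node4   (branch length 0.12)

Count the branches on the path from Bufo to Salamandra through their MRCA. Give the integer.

The MRCA of Bufo and Salamandra is the root of the tree.
From Bufo up to that node: 3 branches. From Salamandra up to the same node: 3 branches. Total: 3 + 3 = 6.

6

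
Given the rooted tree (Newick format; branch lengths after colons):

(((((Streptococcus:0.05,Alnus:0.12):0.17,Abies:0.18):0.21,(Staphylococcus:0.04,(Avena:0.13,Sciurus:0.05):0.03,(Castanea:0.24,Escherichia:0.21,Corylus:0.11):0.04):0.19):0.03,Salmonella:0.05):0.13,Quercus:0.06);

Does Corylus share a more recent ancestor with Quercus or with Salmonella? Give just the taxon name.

Salmonella

The MRCA of Corylus and Salmonella subtends ((((Streptococcus,Alnus),Abies),(Staphylococcus,(Avena,Sciurus),(Castanea,Escherichia,Corylus))),Salmonella) (10 taxa).
The MRCA of Corylus and Quercus is the root, subtending the entire tree (11 taxa).
The first is nested inside the second, so Corylus shares a more recent common ancestor with Salmonella.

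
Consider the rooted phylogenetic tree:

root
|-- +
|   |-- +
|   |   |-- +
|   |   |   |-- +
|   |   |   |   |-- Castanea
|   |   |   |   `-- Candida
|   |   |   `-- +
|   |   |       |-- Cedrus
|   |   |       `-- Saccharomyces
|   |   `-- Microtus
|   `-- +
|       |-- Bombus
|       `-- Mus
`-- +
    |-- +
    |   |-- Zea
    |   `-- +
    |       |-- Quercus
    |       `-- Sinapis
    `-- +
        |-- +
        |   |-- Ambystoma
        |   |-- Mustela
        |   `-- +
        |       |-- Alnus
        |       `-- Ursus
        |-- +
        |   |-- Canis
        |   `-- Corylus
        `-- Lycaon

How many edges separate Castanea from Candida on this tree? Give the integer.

2

The MRCA of Castanea and Candida is the node subtending (Castanea,Candida).
From Castanea up to that node: 1 branch. From Candida up to the same node: 1 branch. Total: 1 + 1 = 2.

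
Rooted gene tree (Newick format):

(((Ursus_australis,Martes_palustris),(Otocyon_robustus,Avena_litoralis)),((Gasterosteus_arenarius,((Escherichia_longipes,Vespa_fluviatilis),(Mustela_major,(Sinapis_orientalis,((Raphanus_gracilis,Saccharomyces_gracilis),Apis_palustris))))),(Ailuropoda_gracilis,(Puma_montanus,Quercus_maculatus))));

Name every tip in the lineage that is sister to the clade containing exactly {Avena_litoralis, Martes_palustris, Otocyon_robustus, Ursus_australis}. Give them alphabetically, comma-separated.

Ailuropoda_gracilis, Apis_palustris, Escherichia_longipes, Gasterosteus_arenarius, Mustela_major, Puma_montanus, Quercus_maculatus, Raphanus_gracilis, Saccharomyces_gracilis, Sinapis_orientalis, Vespa_fluviatilis

The clade containing exactly {Avena_litoralis, Martes_palustris, Otocyon_robustus, Ursus_australis} attaches directly to the root of the tree.
The other lineage descending from that same node — the sister group — is ((Gasterosteus_arenarius,((Escherichia_longipes,Vespa_fluviatilis),(Mustela_major,(Sinapis_orientalis,((Raphanus_gracilis,Saccharomyces_gracilis),Apis_palustris))))),(Ailuropoda_gracilis,(Puma_montanus,Quercus_maculatus))); its 11 tips in alphabetical order are the answer.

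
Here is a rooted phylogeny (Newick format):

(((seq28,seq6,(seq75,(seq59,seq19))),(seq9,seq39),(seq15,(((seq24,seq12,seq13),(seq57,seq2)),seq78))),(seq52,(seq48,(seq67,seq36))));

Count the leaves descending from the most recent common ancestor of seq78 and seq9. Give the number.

The MRCA of seq78 and seq9 is the node subtending ((seq28,seq6,(seq75,(seq59,seq19))),(seq9,seq39),(seq15,(((seq24,seq12,seq13),(seq57,seq2)),seq78))).
That clade contains 14 terminal taxa: seq12, seq13, seq15, seq19, seq2, seq24, seq28, seq39, seq57, seq59, seq6, seq75, seq78, seq9.

14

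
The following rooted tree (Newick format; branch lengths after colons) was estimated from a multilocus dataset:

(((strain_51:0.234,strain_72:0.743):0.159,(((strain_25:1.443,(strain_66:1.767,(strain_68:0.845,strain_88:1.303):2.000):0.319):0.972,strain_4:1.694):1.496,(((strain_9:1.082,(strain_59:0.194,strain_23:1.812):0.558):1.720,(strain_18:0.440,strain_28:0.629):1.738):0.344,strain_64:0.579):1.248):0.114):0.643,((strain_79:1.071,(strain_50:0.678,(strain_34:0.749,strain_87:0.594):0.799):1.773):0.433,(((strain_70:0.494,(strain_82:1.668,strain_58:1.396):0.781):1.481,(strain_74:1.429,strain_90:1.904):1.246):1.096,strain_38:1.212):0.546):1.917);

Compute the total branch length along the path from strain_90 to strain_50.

7.676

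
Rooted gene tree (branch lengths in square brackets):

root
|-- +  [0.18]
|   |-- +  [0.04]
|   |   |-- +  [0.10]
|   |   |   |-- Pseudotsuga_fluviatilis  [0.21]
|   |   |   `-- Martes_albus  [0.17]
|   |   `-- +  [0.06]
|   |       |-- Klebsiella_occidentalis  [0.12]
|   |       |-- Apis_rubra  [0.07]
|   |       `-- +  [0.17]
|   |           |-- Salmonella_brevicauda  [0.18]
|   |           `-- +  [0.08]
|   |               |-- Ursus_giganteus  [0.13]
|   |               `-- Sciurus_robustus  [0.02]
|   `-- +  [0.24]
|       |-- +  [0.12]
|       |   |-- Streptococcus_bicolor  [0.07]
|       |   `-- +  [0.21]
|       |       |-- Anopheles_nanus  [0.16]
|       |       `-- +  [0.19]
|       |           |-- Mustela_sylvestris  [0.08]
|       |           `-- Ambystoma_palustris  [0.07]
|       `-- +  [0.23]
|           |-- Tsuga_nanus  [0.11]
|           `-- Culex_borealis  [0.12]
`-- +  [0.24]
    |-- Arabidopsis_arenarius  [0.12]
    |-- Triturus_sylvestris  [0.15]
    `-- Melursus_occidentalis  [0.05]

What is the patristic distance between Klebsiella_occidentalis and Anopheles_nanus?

0.95

The path runs Klebsiella_occidentalis → … → MRCA → … → Anopheles_nanus; the MRCA is the node subtending (((Pseudotsuga_fluviatilis,Martes_albus),(Klebsiella_occidentalis,Apis_rubra,(Salmonella_brevicauda,(Ursus_giganteus,Sciurus_robustus)))),((Streptococcus_bicolor,(Anopheles_nanus,(Mustela_sylvestris,Ambystoma_palustris))),(Tsuga_nanus,Culex_borealis))).
Branch lengths along that path: 0.12 + 0.06 + 0.04 + 0.24 + 0.12 + 0.21 + 0.16 = 0.95.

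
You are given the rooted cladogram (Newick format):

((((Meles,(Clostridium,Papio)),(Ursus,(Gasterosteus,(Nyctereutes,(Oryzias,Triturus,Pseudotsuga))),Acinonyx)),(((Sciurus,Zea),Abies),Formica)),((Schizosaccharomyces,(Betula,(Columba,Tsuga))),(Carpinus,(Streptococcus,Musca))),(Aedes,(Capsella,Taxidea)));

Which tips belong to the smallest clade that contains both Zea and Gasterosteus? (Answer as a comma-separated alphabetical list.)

Abies, Acinonyx, Clostridium, Formica, Gasterosteus, Meles, Nyctereutes, Oryzias, Papio, Pseudotsuga, Sciurus, Triturus, Ursus, Zea

Tracing Zea: it sits inside (Sciurus,Zea).
Tracing Gasterosteus: it sits inside (Gasterosteus,(Nyctereutes,(Oryzias,Triturus,Pseudotsuga))).
The smallest clade enclosing both is (((Meles,(Clostridium,Papio)),(Ursus,(Gasterosteus,(Nyctereutes,(Oryzias,Triturus,Pseudotsuga))),Acinonyx)),(((Sciurus,Zea),Abies),Formica)); the answer is its 14 terminal taxa in alphabetical order.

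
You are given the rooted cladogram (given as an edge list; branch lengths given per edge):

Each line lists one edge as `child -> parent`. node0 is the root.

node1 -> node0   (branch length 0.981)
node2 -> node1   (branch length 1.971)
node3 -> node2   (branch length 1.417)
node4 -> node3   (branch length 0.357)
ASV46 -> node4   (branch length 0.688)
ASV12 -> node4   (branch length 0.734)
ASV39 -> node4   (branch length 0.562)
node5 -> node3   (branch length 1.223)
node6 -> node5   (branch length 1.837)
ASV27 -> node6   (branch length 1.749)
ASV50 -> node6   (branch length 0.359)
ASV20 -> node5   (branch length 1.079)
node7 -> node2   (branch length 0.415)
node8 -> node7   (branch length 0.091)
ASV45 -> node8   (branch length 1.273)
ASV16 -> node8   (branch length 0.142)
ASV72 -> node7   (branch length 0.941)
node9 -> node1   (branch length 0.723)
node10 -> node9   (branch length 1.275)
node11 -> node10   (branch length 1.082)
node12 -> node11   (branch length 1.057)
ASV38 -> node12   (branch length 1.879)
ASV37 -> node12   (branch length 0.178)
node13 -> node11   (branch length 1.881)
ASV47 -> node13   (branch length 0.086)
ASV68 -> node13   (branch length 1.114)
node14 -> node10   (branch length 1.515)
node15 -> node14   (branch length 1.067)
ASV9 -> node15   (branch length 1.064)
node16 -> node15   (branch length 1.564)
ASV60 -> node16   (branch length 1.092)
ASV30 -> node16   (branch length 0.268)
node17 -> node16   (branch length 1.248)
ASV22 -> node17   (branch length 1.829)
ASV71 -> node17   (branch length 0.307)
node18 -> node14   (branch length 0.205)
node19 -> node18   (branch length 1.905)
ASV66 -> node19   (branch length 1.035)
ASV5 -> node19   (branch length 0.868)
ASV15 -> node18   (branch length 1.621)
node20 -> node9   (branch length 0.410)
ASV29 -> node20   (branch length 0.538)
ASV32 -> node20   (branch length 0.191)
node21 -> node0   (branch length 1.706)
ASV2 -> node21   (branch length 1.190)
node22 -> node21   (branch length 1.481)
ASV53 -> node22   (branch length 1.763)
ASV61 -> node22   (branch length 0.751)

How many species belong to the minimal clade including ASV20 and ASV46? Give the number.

6

The MRCA of ASV20 and ASV46 is the node subtending ((ASV46,ASV12,ASV39),((ASV27,ASV50),ASV20)).
That clade contains 6 terminal taxa: ASV12, ASV20, ASV27, ASV39, ASV46, ASV50.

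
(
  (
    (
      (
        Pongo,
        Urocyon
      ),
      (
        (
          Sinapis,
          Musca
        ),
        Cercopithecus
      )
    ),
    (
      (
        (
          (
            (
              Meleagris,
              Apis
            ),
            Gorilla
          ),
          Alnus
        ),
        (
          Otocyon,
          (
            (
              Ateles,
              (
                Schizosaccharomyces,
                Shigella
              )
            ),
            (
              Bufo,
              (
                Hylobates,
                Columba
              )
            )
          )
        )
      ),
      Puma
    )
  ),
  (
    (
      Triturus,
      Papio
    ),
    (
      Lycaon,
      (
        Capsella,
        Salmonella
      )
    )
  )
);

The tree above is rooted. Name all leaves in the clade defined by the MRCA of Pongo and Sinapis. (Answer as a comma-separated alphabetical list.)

Cercopithecus, Musca, Pongo, Sinapis, Urocyon

Tracing Pongo: it sits inside (Pongo,Urocyon).
Tracing Sinapis: it sits inside (Sinapis,Musca).
The smallest clade enclosing both is ((Pongo,Urocyon),((Sinapis,Musca),Cercopithecus)); the answer is its 5 terminal taxa in alphabetical order.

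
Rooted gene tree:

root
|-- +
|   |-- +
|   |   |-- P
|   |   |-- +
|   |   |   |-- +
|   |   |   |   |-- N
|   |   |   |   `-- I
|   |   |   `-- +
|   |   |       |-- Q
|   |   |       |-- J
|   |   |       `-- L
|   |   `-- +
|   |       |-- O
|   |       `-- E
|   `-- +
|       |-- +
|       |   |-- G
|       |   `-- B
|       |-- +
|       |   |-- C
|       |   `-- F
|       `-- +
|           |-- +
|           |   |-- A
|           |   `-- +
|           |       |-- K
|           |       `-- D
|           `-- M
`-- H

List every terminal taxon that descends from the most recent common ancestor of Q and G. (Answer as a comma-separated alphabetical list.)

A, B, C, D, E, F, G, I, J, K, L, M, N, O, P, Q

Tracing Q: it sits inside (Q,J,L).
Tracing G: it sits inside (G,B).
The smallest clade enclosing both is ((P,((N,I),(Q,J,L)),(O,E)),((G,B),(C,F),((A,(K,D)),M))); the answer is its 16 terminal taxa in alphabetical order.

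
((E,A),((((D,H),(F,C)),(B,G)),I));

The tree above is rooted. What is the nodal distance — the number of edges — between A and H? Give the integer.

7

The MRCA of A and H is the root of the tree.
From A up to that node: 2 branches. From H up to the same node: 5 branches. Total: 2 + 5 = 7.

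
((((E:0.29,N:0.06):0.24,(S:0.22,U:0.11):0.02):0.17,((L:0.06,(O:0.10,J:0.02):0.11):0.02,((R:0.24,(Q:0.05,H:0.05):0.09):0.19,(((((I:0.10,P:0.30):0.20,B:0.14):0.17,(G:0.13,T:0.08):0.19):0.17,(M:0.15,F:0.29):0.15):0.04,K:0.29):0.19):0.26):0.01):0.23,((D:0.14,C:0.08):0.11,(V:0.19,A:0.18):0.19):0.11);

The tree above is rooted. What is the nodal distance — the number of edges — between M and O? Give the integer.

8

The MRCA of M and O is the node subtending ((L,(O,J)),((R,(Q,H)),(((((I,P),B),(G,T)),(M,F)),K))).
From M up to that node: 5 branches. From O up to the same node: 3 branches. Total: 5 + 3 = 8.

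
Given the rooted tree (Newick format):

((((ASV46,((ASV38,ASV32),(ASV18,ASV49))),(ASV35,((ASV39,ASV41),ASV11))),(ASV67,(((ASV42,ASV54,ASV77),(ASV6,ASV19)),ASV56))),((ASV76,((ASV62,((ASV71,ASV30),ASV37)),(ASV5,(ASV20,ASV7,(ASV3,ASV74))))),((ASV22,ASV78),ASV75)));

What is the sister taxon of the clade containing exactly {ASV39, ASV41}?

ASV11

The clade containing exactly {ASV39, ASV41} attaches to the tree at the node subtending ((ASV39,ASV41),ASV11).
The other lineage descending from that same node — the sister group — is the single tip ASV11.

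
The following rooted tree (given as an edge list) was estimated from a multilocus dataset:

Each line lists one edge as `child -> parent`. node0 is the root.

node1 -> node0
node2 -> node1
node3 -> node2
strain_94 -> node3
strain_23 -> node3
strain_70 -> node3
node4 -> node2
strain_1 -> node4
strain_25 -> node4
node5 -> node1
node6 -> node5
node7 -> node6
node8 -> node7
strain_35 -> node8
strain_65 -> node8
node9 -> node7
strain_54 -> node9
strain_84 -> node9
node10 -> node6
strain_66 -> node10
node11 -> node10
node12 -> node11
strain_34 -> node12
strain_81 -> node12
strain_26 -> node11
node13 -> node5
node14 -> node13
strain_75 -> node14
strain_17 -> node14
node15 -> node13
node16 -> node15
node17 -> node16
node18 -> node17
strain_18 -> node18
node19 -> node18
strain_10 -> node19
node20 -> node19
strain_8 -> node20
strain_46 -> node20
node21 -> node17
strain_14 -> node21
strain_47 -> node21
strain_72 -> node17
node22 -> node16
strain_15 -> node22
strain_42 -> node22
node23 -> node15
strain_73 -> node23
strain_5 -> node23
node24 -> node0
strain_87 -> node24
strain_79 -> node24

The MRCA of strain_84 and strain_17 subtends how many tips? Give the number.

The MRCA of strain_84 and strain_17 is the node subtending ((((strain_35,strain_65),(strain_54,strain_84)),(strain_66,((strain_34,strain_81),strain_26))),((strain_75,strain_17),((((strain_18,(strain_10,(strain_8,strain_46))),(strain_14,strain_47),strain_72),(strain_15,strain_42)),(strain_73,strain_5)))).
That clade contains 21 terminal taxa: strain_10, strain_14, strain_15, strain_17, strain_18, strain_26, strain_34, strain_35, strain_42, strain_46, strain_47, strain_5, strain_54, strain_65, strain_66, strain_72, strain_73, strain_75, strain_8, strain_81, strain_84.

21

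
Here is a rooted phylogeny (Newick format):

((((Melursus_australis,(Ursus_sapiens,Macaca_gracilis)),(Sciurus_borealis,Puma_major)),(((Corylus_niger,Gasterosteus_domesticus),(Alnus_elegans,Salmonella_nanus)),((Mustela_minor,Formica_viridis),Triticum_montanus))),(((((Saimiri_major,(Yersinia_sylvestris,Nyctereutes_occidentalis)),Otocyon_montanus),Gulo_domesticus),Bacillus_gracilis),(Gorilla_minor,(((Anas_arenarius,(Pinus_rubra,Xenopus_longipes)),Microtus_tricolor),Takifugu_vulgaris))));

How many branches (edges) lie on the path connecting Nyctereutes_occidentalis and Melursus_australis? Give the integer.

11

The MRCA of Nyctereutes_occidentalis and Melursus_australis is the root of the tree.
From Nyctereutes_occidentalis up to that node: 7 branches. From Melursus_australis up to the same node: 4 branches. Total: 7 + 4 = 11.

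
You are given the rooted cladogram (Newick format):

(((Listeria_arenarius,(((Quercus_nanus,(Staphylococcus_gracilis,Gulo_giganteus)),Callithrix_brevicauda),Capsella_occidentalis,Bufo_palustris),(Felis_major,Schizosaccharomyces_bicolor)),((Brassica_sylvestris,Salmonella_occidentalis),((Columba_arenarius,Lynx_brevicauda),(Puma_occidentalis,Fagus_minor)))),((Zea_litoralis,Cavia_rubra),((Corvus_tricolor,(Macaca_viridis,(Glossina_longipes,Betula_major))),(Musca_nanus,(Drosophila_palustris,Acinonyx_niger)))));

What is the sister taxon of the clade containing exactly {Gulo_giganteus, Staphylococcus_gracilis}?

Quercus_nanus

The clade containing exactly {Gulo_giganteus, Staphylococcus_gracilis} attaches to the tree at the node subtending (Quercus_nanus,(Staphylococcus_gracilis,Gulo_giganteus)).
The other lineage descending from that same node — the sister group — is the single tip Quercus_nanus.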